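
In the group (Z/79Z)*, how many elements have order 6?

φ(79) = 79 − 1 = 78 = 2 · 3 · 13.
(Z/79Z)^× is cyclic (|G| = 78); a cyclic group of order m has exactly φ(d) elements of each order d | m, and none otherwise.
6 = 2 · 3 divides 78, and φ(6) = 2.

2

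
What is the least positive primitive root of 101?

2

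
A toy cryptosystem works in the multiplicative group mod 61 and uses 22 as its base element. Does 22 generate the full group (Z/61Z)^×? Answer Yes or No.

No

φ(61) = 61 − 1 = 60 = 2^2 · 3 · 5.
Test 22^(60/q) mod 61 for each prime factor q of 60:
22^30 ≡ 1 (mod 61)  [q = 2: ≡ 1 ✗]
22^20 ≡ 47 (mod 61)  [q = 3: ≢ 1 ✓]
22^12 ≡ 9 (mod 61)  [q = 5: ≢ 1 ✓]
22^30 ≡ 1 shows ord(22) | 30, strictly less than φ(61); not a primitive root.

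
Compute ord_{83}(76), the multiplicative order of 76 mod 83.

82

Since 76 ∈ (Z/83Z)^×, its order divides φ(83) = 83 − 1 = 82 = 2 · 41.
Divisors of 82: 1, 2, 41, 82.
Check 76^d mod 83 for each divisor in increasing order:
76^1 ≡ 76 (mod 83)
76^2 ≡ 49 (mod 83)
76^41 ≡ 82 (mod 83)
76^82 ≡ 1 (mod 83) ✓
Hence ord(76) = 82.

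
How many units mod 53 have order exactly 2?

φ(53) = 53 − 1 = 52 = 2^2 · 13.
In a cyclic group of order 52, there are φ(d) elements of order d for each divisor d of 52, and zero for non-divisors.
2 | 52, and φ(2) = 2 − 1 = 1.

1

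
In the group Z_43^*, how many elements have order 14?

φ(43) = 43 − 1 = 42 = 2 · 3 · 7.
Since (Z/43Z)^× is cyclic of order 42, the number of elements of order d is φ(d) when d | 42 and 0 otherwise.
14 = 2 · 7 divides 42, and φ(14) = 6.

6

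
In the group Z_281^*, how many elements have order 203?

0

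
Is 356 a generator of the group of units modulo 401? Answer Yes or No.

No

φ(401) = 401 − 1 = 400 = 2^4 · 5^2.
Test 356^(400/q) mod 401 for each prime factor q of 400:
356^200 ≡ 1 (mod 401)  [q = 2: ≡ 1 ✗]
356^80 ≡ 1 (mod 401)  [q = 5: ≡ 1 ✗]
The check at q = 2 fails, so 356 generates a proper subgroup.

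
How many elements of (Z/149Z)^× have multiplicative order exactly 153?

φ(149) = 149 − 1 = 148 = 2^2 · 37.
(Z/149Z)^× is cyclic (|G| = 148); a cyclic group of order m has exactly φ(d) elements of each order d | m, and none otherwise.
Here 148 is not a multiple of 153, so there are no elements of order 153.

0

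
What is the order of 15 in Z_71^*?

Since 15 ∈ (Z/71Z)^×, its order divides φ(71) = 71 − 1 = 70 = 2 · 5 · 7.
Divisors of 70: 1, 2, 5, 7, 10, 14, 35, 70.
Evaluate successive powers at the divisors of 70:
15^1 ≡ 15 (mod 71)
15^2 ≡ 12 (mod 71)
15^5 ≡ 30 (mod 71)
15^7 ≡ 5 (mod 71)
15^10 ≡ 48 (mod 71)
15^14 ≡ 25 (mod 71)
15^35 ≡ 1 (mod 71) ✓
Therefore the multiplicative order of 15 modulo 71 is 35.

35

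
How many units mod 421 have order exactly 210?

48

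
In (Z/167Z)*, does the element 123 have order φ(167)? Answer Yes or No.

Yes

φ(167) = 167 − 1 = 166 = 2 · 83.
It suffices to check that the order of 123 is not a proper divisor of 166: compute 123^(166/q) for q ∈ {2, 83}.
123^83 ≡ 166 (mod 167)  [q = 2: ≢ 1 ✓]
123^2 ≡ 99 (mod 167)  [q = 83: ≢ 1 ✓]
Every test exponent gives a nontrivial residue, hence 123 generates the full group.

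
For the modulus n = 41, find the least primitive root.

6

φ(41) = 41 − 1 = 40 = 2^3 · 5.
Test candidates g = 2, 3, … against the prime factors q ∈ {2, 5} of φ(41): g is a generator iff g^(40/q) ≢ 1 for every such q.
g = 2: 2^20 ≡ 1 — hits 1, so not a primitive root.
g = 3: 3^20 ≡ 40; 3^8 ≡ 1 — hits 1, so not a primitive root.
g = 4: 4^20 ≡ 1 — hits 1, so not a primitive root.
g = 5: 5^20 ≡ 1 — hits 1, so not a primitive root.
g = 6: 6^20 ≡ 40; 6^8 ≡ 10 — none is 1, so 6 is a primitive root.
The smallest primitive root modulo 41 is 6.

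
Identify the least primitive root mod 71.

φ(71) = 71 − 1 = 70 = 2 · 5 · 7.
g is a primitive root iff g^(70/q) ≢ 1 (mod 71) for each prime q ∈ {2, 5, 7}.
g = 2: 2^35 ≡ 1 — hits 1, so not a primitive root.
g = 3: 3^35 ≡ 1 — hits 1, so not a primitive root.
g = 4: 4^35 ≡ 1 — hits 1, so not a primitive root.
g = 5: 5^35 ≡ 1 — hits 1, so not a primitive root.
g = 6: 6^35 ≡ 1 — hits 1, so not a primitive root.
g = 7: 7^35 ≡ 70; 7^14 ≡ 54; 7^10 ≡ 45 — none is 1, so 7 is a primitive root.
Hence the least primitive root of 71 is 7.

7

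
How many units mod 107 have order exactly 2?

1

φ(107) = 107 − 1 = 106 = 2 · 53.
Since (Z/107Z)^× is cyclic of order 106, the number of elements of order d is φ(d) when d | 106 and 0 otherwise.
2 | 106, and φ(2) = 2 − 1 = 1.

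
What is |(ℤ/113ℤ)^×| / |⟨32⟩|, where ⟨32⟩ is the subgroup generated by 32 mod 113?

The order of 32 must divide φ(113) = 113 − 1 = 112 = 2^4 · 7.
Divisors of 112: 1, 2, 4, 7, 8, 14, 16, 28, 56, 112.
Evaluate successive powers at the divisors of 112:
32^1 ≡ 32 (mod 113)
32^2 ≡ 7 (mod 113)
32^4 ≡ 49 (mod 113)
32^7 ≡ 15 (mod 113)
32^8 ≡ 28 (mod 113)
32^14 ≡ 112 (mod 113)
32^16 ≡ 106 (mod 113)
32^28 ≡ 1 (mod 113) ✓
The order of 32 is 28, so the subgroup it generates has 28 elements.
Index = |(Z/113Z)^×| / |⟨32⟩| = 112 / 28 = 4.

4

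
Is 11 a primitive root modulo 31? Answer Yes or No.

φ(31) = 31 − 1 = 30 = 2 · 3 · 5.
Test 11^(30/q) mod 31 for each prime factor q of 30:
11^15 ≡ 30 (mod 31)  [q = 2: ≢ 1 ✓]
11^10 ≡ 5 (mod 31)  [q = 3: ≢ 1 ✓]
11^6 ≡ 4 (mod 31)  [q = 5: ≢ 1 ✓]
All checks pass, so 11 has order 30 and is a primitive root modulo 31.

Yes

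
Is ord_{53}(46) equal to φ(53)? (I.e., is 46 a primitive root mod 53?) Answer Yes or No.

φ(53) = 53 − 1 = 52 = 2^2 · 13.
It suffices to check that the order of 46 is not a proper divisor of 52: compute 46^(52/q) for q ∈ {2, 13}.
46^26 ≡ 1 (mod 53)  [q = 2: ≡ 1 ✗]
46^4 ≡ 16 (mod 53)  [q = 13: ≢ 1 ✓]
The check at q = 2 fails, so 46 generates a proper subgroup.

No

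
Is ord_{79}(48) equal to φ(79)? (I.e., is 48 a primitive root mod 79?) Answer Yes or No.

Yes

φ(79) = 79 − 1 = 78 = 2 · 3 · 13.
An element g generates (Z/79Z)^× iff g^(78/q) ≢ 1 (mod 79) for each prime q ∈ {2, 3, 13}.
48^39 ≡ 78 (mod 79)  [q = 2: ≢ 1 ✓]
48^26 ≡ 55 (mod 79)  [q = 3: ≢ 1 ✓]
48^6 ≡ 64 (mod 79)  [q = 13: ≢ 1 ✓]
Every test exponent gives a nontrivial residue, hence 48 generates the full group.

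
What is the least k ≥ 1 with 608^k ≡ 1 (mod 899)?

30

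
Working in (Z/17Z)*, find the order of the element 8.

Since 8 ∈ (Z/17Z)^×, its order divides φ(17) = 17 − 1 = 16 = 2^4.
Divisors of 16: 1, 2, 4, 8, 16.
Evaluate successive powers at the divisors of 16:
8^1 ≡ 8 (mod 17)
8^2 ≡ 13 (mod 17)
8^4 ≡ 16 (mod 17)
8^8 ≡ 1 (mod 17) ✓
So ord_17(8) = 8.

8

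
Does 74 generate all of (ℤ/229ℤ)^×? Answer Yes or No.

Yes

φ(229) = 229 − 1 = 228 = 2^2 · 3 · 19.
It suffices to check that the order of 74 is not a proper divisor of 228: compute 74^(228/q) for q ∈ {2, 3, 19}.
74^114 ≡ 228 (mod 229)  [q = 2: ≢ 1 ✓]
74^76 ≡ 134 (mod 229)  [q = 3: ≢ 1 ✓]
74^12 ≡ 225 (mod 229)  [q = 19: ≢ 1 ✓]
None equal 1, so ord_229(74) = 228: 74 is a primitive root.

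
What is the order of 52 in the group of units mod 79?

13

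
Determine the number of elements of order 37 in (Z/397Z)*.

0

φ(397) = 397 − 1 = 396 = 2^2 · 3^2 · 11.
(Z/397Z)^× is cyclic (|G| = 396); a cyclic group of order m has exactly φ(d) elements of each order d | m, and none otherwise.
Since 37 ∤ 396, the count is 0.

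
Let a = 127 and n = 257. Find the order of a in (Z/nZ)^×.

The order of 127 must divide φ(257) = 257 − 1 = 256 = 2^8.
Divisors of 256: 1, 2, 4, 8, 16, 32, 64, 128, 256.
Compute 127^d (mod 257) for the divisors d until we hit 1:
127^1 ≡ 127 (mod 257)
127^2 ≡ 195 (mod 257)
127^4 ≡ 246 (mod 257)
127^8 ≡ 121 (mod 257)
127^16 ≡ 249 (mod 257)
127^32 ≡ 64 (mod 257)
127^64 ≡ 241 (mod 257)
127^128 ≡ 256 (mod 257)
127^256 ≡ 1 (mod 257) ✓
The smallest such exponent is 256, so the order of 127 is 256.

256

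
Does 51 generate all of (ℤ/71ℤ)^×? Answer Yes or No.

No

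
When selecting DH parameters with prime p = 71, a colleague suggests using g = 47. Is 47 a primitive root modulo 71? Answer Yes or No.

Yes

φ(71) = 71 − 1 = 70 = 2 · 5 · 7.
It suffices to check that the order of 47 is not a proper divisor of 70: compute 47^(70/q) for q ∈ {2, 5, 7}.
47^35 ≡ 70 (mod 71)  [q = 2: ≢ 1 ✓]
47^14 ≡ 25 (mod 71)  [q = 5: ≢ 1 ✓]
47^10 ≡ 37 (mod 71)  [q = 7: ≢ 1 ✓]
Every test exponent gives a nontrivial residue, hence 47 generates the full group.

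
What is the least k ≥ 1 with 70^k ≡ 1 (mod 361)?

342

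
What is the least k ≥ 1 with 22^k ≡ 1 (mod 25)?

Since 22 ∈ (Z/25Z)^×, its order divides φ(25) = φ(5^2) = 5·(5−1) = 20 = 2^2 · 5.
Divisors of 20: 1, 2, 4, 5, 10, 20.
Compute 22^d (mod 25) for the divisors d until we hit 1:
22^1 ≡ 22 (mod 25)
22^2 ≡ 9 (mod 25)
22^4 ≡ 6 (mod 25)
22^5 ≡ 7 (mod 25)
22^10 ≡ 24 (mod 25)
22^20 ≡ 1 (mod 25) ✓
Therefore the multiplicative order of 22 modulo 25 is 20.

20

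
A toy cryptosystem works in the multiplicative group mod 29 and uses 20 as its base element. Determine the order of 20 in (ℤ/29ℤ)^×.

By Lagrange's theorem, ord_29(20) divides φ(29) = 29 − 1 = 28 = 2^2 · 7.
Divisors of 28: 1, 2, 4, 7, 14, 28.
Check 20^d mod 29 for each divisor in increasing order:
20^1 ≡ 20
20^2 ≡ 23
20^4 ≡ 7
20^7 ≡ 1
Therefore the multiplicative order of 20 modulo 29 is 7.

7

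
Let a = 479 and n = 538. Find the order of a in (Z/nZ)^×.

ord(479) | φ(538) = φ(2)·φ(269) = 1·268 = 268 = 2^2 · 67.
Divisors of 268: 1, 2, 4, 67, 134, 268.
Evaluate successive powers at the divisors of 268:
479^1 ≡ 479
479^2 ≡ 253
479^4 ≡ 525
479^67 ≡ 187
479^134 ≡ 537
479^268 ≡ 1
The smallest such exponent is 268, so the order of 479 is 268.

268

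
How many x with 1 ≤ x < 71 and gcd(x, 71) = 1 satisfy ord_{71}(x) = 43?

φ(71) = 71 − 1 = 70 = 2 · 5 · 7.
In a cyclic group of order 70, there are φ(d) elements of order d for each divisor d of 70, and zero for non-divisors.
Here 70 is not a multiple of 43, so there are no elements of order 43.

0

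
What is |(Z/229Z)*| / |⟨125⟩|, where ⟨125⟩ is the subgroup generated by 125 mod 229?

ord(125) | φ(229) = 229 − 1 = 228 = 2^2 · 3 · 19.
Divisors of 228: 1, 2, 3, 4, 6, 12, 19, 38, 57, 76, 114, 228.
Evaluate successive powers at the divisors of 228:
125^1 ≡ 125
125^2 ≡ 53
125^3 ≡ 213
125^4 ≡ 61
125^6 ≡ 27
125^12 ≡ 42
125^19 ≡ 228
125^38 ≡ 1
Thus |⟨125⟩| = ord(125) = 38.
[(Z/229Z)^× : ⟨125⟩] = 228/38 = 6.

6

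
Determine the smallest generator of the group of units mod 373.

2

φ(373) = 373 − 1 = 372 = 2^2 · 3 · 31.
g is a primitive root iff g^(372/q) ≢ 1 (mod 373) for each prime q ∈ {2, 3, 31}.
g = 2: 2^186 ≡ 372; 2^124 ≡ 284; 2^12 ≡ 366 — none is 1, so 2 is a primitive root.
The smallest primitive root modulo 373 is 2.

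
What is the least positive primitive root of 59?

φ(59) = 59 − 1 = 58 = 2 · 29.
Test candidates g = 2, 3, … against the prime factors q ∈ {2, 29} of φ(59): g is a generator iff g^(58/q) ≢ 1 for every such q.
g = 2: 2^29 ≡ 58; 2^2 ≡ 4 — none is 1, so 2 is a primitive root.
Hence the least primitive root of 59 is 2.

2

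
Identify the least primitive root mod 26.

7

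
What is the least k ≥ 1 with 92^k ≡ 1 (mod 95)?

The order of 92 must divide φ(95) = φ(5·19) = (5−1)·(19−1) = 4·18 = 72 = 2^3 · 3^2.
Divisors of 72: 1, 2, 3, 4, 6, 8, 9, 12, 18, 24, 36, 72.
Compute 92^d (mod 95) for the divisors d until we hit 1:
92^1 ≡ 92 (mod 95)
92^2 ≡ 9 (mod 95)
92^3 ≡ 68 (mod 95)
92^4 ≡ 81 (mod 95)
92^6 ≡ 64 (mod 95)
92^8 ≡ 6 (mod 95)
92^9 ≡ 77 (mod 95)
92^12 ≡ 11 (mod 95)
92^18 ≡ 39 (mod 95)
92^24 ≡ 26 (mod 95)
92^36 ≡ 1 (mod 95) ✓
Hence ord(92) = 36.

36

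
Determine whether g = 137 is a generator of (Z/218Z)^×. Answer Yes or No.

No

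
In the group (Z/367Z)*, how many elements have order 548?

φ(367) = 367 − 1 = 366 = 2 · 3 · 61.
(Z/367Z)^× is cyclic (|G| = 366); a cyclic group of order m has exactly φ(d) elements of each order d | m, and none otherwise.
Here 366 is not a multiple of 548, so there are no elements of order 548.

0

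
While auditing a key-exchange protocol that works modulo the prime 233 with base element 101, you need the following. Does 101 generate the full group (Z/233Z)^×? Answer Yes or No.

φ(233) = 233 − 1 = 232 = 2^3 · 29.
101 is a primitive root mod 233 iff 101^(φ(233)/q) ≢ 1 for every prime q | φ(233), i.e. q ∈ {2, 29}.
101^116 ≡ 1 (mod 233)  [q = 2: ≡ 1 ✗]
101^8 ≡ 46 (mod 233)  [q = 29: ≢ 1 ✓]
Since 101^116 ≡ 1, the order of 101 divides 116 < 232, so 101 is not a primitive root.

No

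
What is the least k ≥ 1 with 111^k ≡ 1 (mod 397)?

18

The order of 111 must divide φ(397) = 397 − 1 = 396 = 2^2 · 3^2 · 11.
Divisors of 396: 1, 2, 3, 4, 6, 9, 11, 12, 18, 22, 33, 36, 44, 66, 99, 132, 198, 396.
Compute 111^d (mod 397) for the divisors d until we hit 1:
111^1 ≡ 111 (mod 397)
111^2 ≡ 14 (mod 397)
111^3 ≡ 363 (mod 397)
111^4 ≡ 196 (mod 397)
111^6 ≡ 362 (mod 397)
111^9 ≡ 396 (mod 397)
111^11 ≡ 383 (mod 397)
111^12 ≡ 34 (mod 397)
111^18 ≡ 1 (mod 397) ✓
Therefore the multiplicative order of 111 modulo 397 is 18.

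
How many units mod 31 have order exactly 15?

8

φ(31) = 31 − 1 = 30 = 2 · 3 · 5.
In a cyclic group of order 30, there are φ(d) elements of order d for each divisor d of 30, and zero for non-divisors.
15 = 3 · 5 divides 30, and φ(15) = 8.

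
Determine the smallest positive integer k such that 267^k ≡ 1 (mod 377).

ord(267) | φ(377) = φ(13·29) = (13−1)·(29−1) = 12·28 = 336 = 2^4 · 3 · 7.
Divisors of 336: 1, 2, 3, 4, 6, 7, 8, 12, 14, 16, 21, 24, 28, 42, 48, 56, 84, 112, 168, 336.
Compute 267^d (mod 377) for the divisors d until we hit 1:
267^1 ≡ 267 (mod 377)
267^2 ≡ 36 (mod 377)
267^3 ≡ 187 (mod 377)
267^4 ≡ 165 (mod 377)
267^6 ≡ 285 (mod 377)
267^7 ≡ 318 (mod 377)
267^8 ≡ 81 (mod 377)
267^12 ≡ 170 (mod 377)
267^14 ≡ 88 (mod 377)
267^16 ≡ 152 (mod 377)
267^21 ≡ 86 (mod 377)
267^24 ≡ 248 (mod 377)
267^28 ≡ 204 (mod 377)
267^42 ≡ 233 (mod 377)
267^48 ≡ 53 (mod 377)
267^56 ≡ 146 (mod 377)
267^84 ≡ 1 (mod 377) ✓
So ord_377(267) = 84.

84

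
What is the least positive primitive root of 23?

φ(23) = 23 − 1 = 22 = 2 · 11.
g is a primitive root iff g^(22/q) ≢ 1 (mod 23) for each prime q ∈ {2, 11}.
g = 2: 2^11 ≡ 1 — hits 1, so not a primitive root.
g = 3: 3^11 ≡ 1 — hits 1, so not a primitive root.
g = 4: 4^11 ≡ 1 — hits 1, so not a primitive root.
g = 5: 5^11 ≡ 22; 5^2 ≡ 2 — none is 1, so 5 is a primitive root.
So 5 is the smallest generator of (Z/23Z)^×.

5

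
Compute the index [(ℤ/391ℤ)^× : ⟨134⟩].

4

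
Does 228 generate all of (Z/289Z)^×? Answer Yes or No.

φ(289) = φ(17^2) = 17·(17−1) = 272 = 2^4 · 17.
It suffices to check that the order of 228 is not a proper divisor of 272: compute 228^(272/q) for q ∈ {2, 17}.
228^136 ≡ 288 (mod 289)  [q = 2: ≢ 1 ✓]
228^16 ≡ 103 (mod 289)  [q = 17: ≢ 1 ✓]
None equal 1, so ord_289(228) = 272: 228 is a primitive root.

Yes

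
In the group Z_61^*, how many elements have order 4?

2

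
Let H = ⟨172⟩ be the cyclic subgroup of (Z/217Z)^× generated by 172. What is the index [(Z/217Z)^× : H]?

The order of 172 must divide φ(217) = φ(7·31) = (7−1)·(31−1) = 6·30 = 180 = 2^2 · 3^2 · 5.
Divisors of 180: 1, 2, 3, 4, 5, 6, 9, 10, 12, 15, 18, 20, 30, 36, 45, 60, 90, 180.
Test each divisor d:
172^1 ≡ 172 (mod 217)
172^2 ≡ 72 (mod 217)
172^3 ≡ 15 (mod 217)
172^4 ≡ 193 (mod 217)
172^5 ≡ 212 (mod 217)
172^6 ≡ 8 (mod 217)
172^9 ≡ 120 (mod 217)
172^10 ≡ 25 (mod 217)
172^12 ≡ 64 (mod 217)
172^15 ≡ 92 (mod 217)
172^18 ≡ 78 (mod 217)
172^20 ≡ 191 (mod 217)
172^30 ≡ 1 (mod 217) ✓
Thus |⟨172⟩| = ord(172) = 30.
Index = |(Z/217Z)^×| / |⟨172⟩| = 180 / 30 = 6.

6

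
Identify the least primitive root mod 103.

φ(103) = 103 − 1 = 102 = 2 · 3 · 17.
g is a primitive root iff g^(102/q) ≢ 1 (mod 103) for each prime q ∈ {2, 3, 17}.
g = 2: 2^51 ≡ 1 — hits 1, so not a primitive root.
g = 3: 3^51 ≡ 102; 3^34 ≡ 1 — hits 1, so not a primitive root.
g = 4: 4^51 ≡ 1 — hits 1, so not a primitive root.
g = 5: 5^51 ≡ 102; 5^34 ≡ 56; 5^6 ≡ 72 — none is 1, so 5 is a primitive root.
Hence the least primitive root of 103 is 5.

5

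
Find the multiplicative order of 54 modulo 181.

180

By Lagrange's theorem, ord_181(54) divides φ(181) = 181 − 1 = 180 = 2^2 · 3^2 · 5.
Divisors of 180: 1, 2, 3, 4, 5, 6, 9, 10, 12, 15, 18, 20, 30, 36, 45, 60, 90, 180.
Compute 54^d (mod 181) for the divisors d until we hit 1:
54^1 ≡ 54
54^2 ≡ 20
54^3 ≡ 175
54^4 ≡ 38
54^5 ≡ 61
54^6 ≡ 36
54^9 ≡ 146
54^10 ≡ 101
54^12 ≡ 29
54^15 ≡ 7
54^18 ≡ 139
54^20 ≡ 65
54^30 ≡ 49
54^36 ≡ 135
54^45 ≡ 162
54^60 ≡ 48
54^90 ≡ 180
54^180 ≡ 1
The smallest such exponent is 180, so the order of 54 is 180.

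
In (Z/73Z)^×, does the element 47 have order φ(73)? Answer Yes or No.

φ(73) = 73 − 1 = 72 = 2^3 · 3^2.
An element g generates (Z/73Z)^× iff g^(72/q) ≢ 1 (mod 73) for each prime q ∈ {2, 3}.
47^36 ≡ 72 (mod 73)  [q = 2: ≢ 1 ✓]
47^24 ≡ 8 (mod 73)  [q = 3: ≢ 1 ✓]
Every test exponent gives a nontrivial residue, hence 47 generates the full group.

Yes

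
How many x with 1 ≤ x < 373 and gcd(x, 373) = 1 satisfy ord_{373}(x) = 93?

60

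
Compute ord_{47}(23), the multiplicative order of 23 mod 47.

46

By Lagrange's theorem, ord_47(23) divides φ(47) = 47 − 1 = 46 = 2 · 23.
Divisors of 46: 1, 2, 23, 46.
Check 23^d mod 47 for each divisor in increasing order:
23^1 ≡ 23 (mod 47)
23^2 ≡ 12 (mod 47)
23^23 ≡ 46 (mod 47)
23^46 ≡ 1 (mod 47) ✓
Therefore the multiplicative order of 23 modulo 47 is 46.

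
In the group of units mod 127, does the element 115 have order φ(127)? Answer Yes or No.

φ(127) = 127 − 1 = 126 = 2 · 3^2 · 7.
Test 115^(126/q) mod 127 for each prime factor q of 126:
115^63 ≡ 1 (mod 127)  [q = 2: ≡ 1 ✗]
115^42 ≡ 107 (mod 127)  [q = 3: ≢ 1 ✓]
115^18 ≡ 8 (mod 127)  [q = 7: ≢ 1 ✓]
Since 115^63 ≡ 1, the order of 115 divides 63 < 126, so 115 is not a primitive root.

No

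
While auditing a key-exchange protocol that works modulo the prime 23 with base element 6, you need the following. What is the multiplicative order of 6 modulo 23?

11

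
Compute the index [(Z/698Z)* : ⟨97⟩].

1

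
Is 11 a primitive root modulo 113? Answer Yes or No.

No

φ(113) = 113 − 1 = 112 = 2^4 · 7.
It suffices to check that the order of 11 is not a proper divisor of 112: compute 11^(112/q) for q ∈ {2, 7}.
11^56 ≡ 1 (mod 113)  [q = 2: ≡ 1 ✗]
11^16 ≡ 106 (mod 113)  [q = 7: ≢ 1 ✓]
The check at q = 2 fails, so 11 generates a proper subgroup.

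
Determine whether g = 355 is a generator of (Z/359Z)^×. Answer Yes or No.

Yes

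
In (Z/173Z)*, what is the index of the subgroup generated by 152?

4

Since 152 ∈ (Z/173Z)^×, its order divides φ(173) = 173 − 1 = 172 = 2^2 · 43.
Divisors of 172: 1, 2, 4, 43, 86, 172.
Check 152^d mod 173 for each divisor in increasing order:
152^1 ≡ 152 (mod 173)
152^2 ≡ 95 (mod 173)
152^4 ≡ 29 (mod 173)
152^43 ≡ 1 (mod 173) ✓
Thus |⟨152⟩| = ord(152) = 43.
[(Z/173Z)^× : ⟨152⟩] = 172/43 = 4.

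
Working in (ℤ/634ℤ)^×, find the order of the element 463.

By Lagrange's theorem, ord_634(463) divides φ(634) = φ(2)·φ(317) = 1·316 = 316 = 2^2 · 79.
Divisors of 316: 1, 2, 4, 79, 158, 316.
Compute 463^d (mod 634) for the divisors d until we hit 1:
463^1 ≡ 463 (mod 634)
463^2 ≡ 77 (mod 634)
463^4 ≡ 223 (mod 634)
463^79 ≡ 431 (mod 634)
463^158 ≡ 633 (mod 634)
463^316 ≡ 1 (mod 634) ✓
Therefore the multiplicative order of 463 modulo 634 is 316.

316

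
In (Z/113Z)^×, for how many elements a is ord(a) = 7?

φ(113) = 113 − 1 = 112 = 2^4 · 7.
(Z/113Z)^× is cyclic (|G| = 112); a cyclic group of order m has exactly φ(d) elements of each order d | m, and none otherwise.
7 | 112, and φ(7) = 7 − 1 = 6.

6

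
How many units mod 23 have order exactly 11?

10

φ(23) = 23 − 1 = 22 = 2 · 11.
Since (Z/23Z)^× is cyclic of order 22, the number of elements of order d is φ(d) when d | 22 and 0 otherwise.
11 | 22, and φ(11) = 11 − 1 = 10.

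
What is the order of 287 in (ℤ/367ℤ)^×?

183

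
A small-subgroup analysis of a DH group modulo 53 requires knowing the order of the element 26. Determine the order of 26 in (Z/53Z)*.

52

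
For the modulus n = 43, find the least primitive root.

3

φ(43) = 43 − 1 = 42 = 2 · 3 · 7.
g is a primitive root iff g^(42/q) ≢ 1 (mod 43) for each prime q ∈ {2, 3, 7}.
g = 2: 2^21 ≡ 42; 2^14 ≡ 1 — hits 1, so not a primitive root.
g = 3: 3^21 ≡ 42; 3^14 ≡ 36; 3^6 ≡ 41 — none is 1, so 3 is a primitive root.
Hence the least primitive root of 43 is 3.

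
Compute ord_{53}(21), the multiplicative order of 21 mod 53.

52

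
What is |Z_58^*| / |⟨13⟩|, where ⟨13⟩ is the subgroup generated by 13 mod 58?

2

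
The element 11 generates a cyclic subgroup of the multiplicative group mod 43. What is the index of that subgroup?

6

By Lagrange's theorem, ord_43(11) divides φ(43) = 43 − 1 = 42 = 2 · 3 · 7.
Divisors of 42: 1, 2, 3, 6, 7, 14, 21, 42.
Compute 11^d (mod 43) for the divisors d until we hit 1:
11^1 ≡ 11
11^2 ≡ 35
11^3 ≡ 41
11^6 ≡ 4
11^7 ≡ 1
Thus |⟨11⟩| = ord(11) = 7.
[(Z/43Z)^× : ⟨11⟩] = 42/7 = 6.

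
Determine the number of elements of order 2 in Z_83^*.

1

φ(83) = 83 − 1 = 82 = 2 · 41.
(Z/83Z)^× is cyclic (|G| = 82); a cyclic group of order m has exactly φ(d) elements of each order d | m, and none otherwise.
2 | 82, and φ(2) = 2 − 1 = 1.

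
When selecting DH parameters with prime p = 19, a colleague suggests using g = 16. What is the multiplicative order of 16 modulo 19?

9

By Lagrange's theorem, ord_19(16) divides φ(19) = 19 − 1 = 18 = 2 · 3^2.
Divisors of 18: 1, 2, 3, 6, 9, 18.
Check 16^d mod 19 for each divisor in increasing order:
16^1 ≡ 16
16^2 ≡ 9
16^3 ≡ 11
16^6 ≡ 7
16^9 ≡ 1
Therefore the multiplicative order of 16 modulo 19 is 9.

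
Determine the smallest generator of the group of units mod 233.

3

φ(233) = 233 − 1 = 232 = 2^3 · 29.
Test candidates g = 2, 3, … against the prime factors q ∈ {2, 29} of φ(233): g is a generator iff g^(232/q) ≢ 1 for every such q.
g = 2: 2^116 ≡ 1 — hits 1, so not a primitive root.
g = 3: 3^116 ≡ 232; 3^8 ≡ 37 — none is 1, so 3 is a primitive root.
Hence the least primitive root of 233 is 3.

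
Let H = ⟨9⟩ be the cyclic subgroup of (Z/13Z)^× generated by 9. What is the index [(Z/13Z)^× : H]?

4

The order of 9 must divide φ(13) = 13 − 1 = 12 = 2^2 · 3.
Divisors of 12: 1, 2, 3, 4, 6, 12.
Check 9^d mod 13 for each divisor in increasing order:
9^1 ≡ 9
9^2 ≡ 3
9^3 ≡ 1
So ord_13(9) = 3, hence |⟨9⟩| = 3.
Index = |(Z/13Z)^×| / |⟨9⟩| = 12 / 3 = 4.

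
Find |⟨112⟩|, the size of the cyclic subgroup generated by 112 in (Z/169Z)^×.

Since 112 ∈ (Z/169Z)^×, its order divides φ(169) = φ(13^2) = 13·(13−1) = 156 = 2^2 · 3 · 13.
Divisors of 156: 1, 2, 3, 4, 6, 12, 13, 26, 39, 52, 78, 156.
Evaluate successive powers at the divisors of 156:
112^1 ≡ 112
112^2 ≡ 38
112^3 ≡ 31
112^4 ≡ 92
112^6 ≡ 116
112^12 ≡ 105
112^13 ≡ 99
112^26 ≡ 168
112^39 ≡ 70
112^52 ≡ 1
The smallest such exponent is 52, so the order of 112 is 52.

52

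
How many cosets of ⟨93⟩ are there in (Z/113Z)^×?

The order of 93 must divide φ(113) = 113 − 1 = 112 = 2^4 · 7.
Divisors of 112: 1, 2, 4, 7, 8, 14, 16, 28, 56, 112.
Check 93^d mod 113 for each divisor in increasing order:
93^1 ≡ 93 (mod 113)
93^2 ≡ 61 (mod 113)
93^4 ≡ 105 (mod 113)
93^7 ≡ 42 (mod 113)
93^8 ≡ 64 (mod 113)
93^14 ≡ 69 (mod 113)
93^16 ≡ 28 (mod 113)
93^28 ≡ 15 (mod 113)
93^56 ≡ 112 (mod 113)
93^112 ≡ 1 (mod 113) ✓
The order of 93 is 112, so the subgroup it generates has 112 elements.
[(Z/113Z)^× : ⟨93⟩] = 112/112 = 1.

1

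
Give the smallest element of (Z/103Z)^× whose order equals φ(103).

5

φ(103) = 103 − 1 = 102 = 2 · 3 · 17.
Test candidates g = 2, 3, … against the prime factors q ∈ {2, 3, 17} of φ(103): g is a generator iff g^(102/q) ≢ 1 for every such q.
g = 2: 2^51 ≡ 1 — hits 1, so not a primitive root.
g = 3: 3^51 ≡ 102; 3^34 ≡ 1 — hits 1, so not a primitive root.
g = 4: 4^51 ≡ 1 — hits 1, so not a primitive root.
g = 5: 5^51 ≡ 102; 5^34 ≡ 56; 5^6 ≡ 72 — none is 1, so 5 is a primitive root.
So 5 is the smallest generator of (Z/103Z)^×.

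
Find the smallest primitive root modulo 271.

φ(271) = 271 − 1 = 270 = 2 · 3^3 · 5.
Test candidates g = 2, 3, … against the prime factors q ∈ {2, 3, 5} of φ(271): g is a generator iff g^(270/q) ≢ 1 for every such q.
g = 2: 2^135 ≡ 1 — hits 1, so not a primitive root.
g = 3: 3^135 ≡ 270; 3^90 ≡ 1 — hits 1, so not a primitive root.
g = 4: 4^135 ≡ 1 — hits 1, so not a primitive root.
g = 5: 5^135 ≡ 1 — hits 1, so not a primitive root.
g = 6: 6^135 ≡ 270; 6^90 ≡ 242; 6^54 ≡ 10 — none is 1, so 6 is a primitive root.
Hence the least primitive root of 271 is 6.

6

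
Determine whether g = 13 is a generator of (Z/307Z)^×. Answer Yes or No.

Yes

φ(307) = 307 − 1 = 306 = 2 · 3^2 · 17.
Test 13^(306/q) mod 307 for each prime factor q of 306:
13^153 ≡ 306 (mod 307)  [q = 2: ≢ 1 ✓]
13^102 ≡ 289 (mod 307)  [q = 3: ≢ 1 ✓]
13^18 ≡ 272 (mod 307)  [q = 17: ≢ 1 ✓]
All checks pass, so 13 has order 306 and is a primitive root modulo 307.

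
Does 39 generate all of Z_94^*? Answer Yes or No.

φ(94) = φ(2)·φ(47) = 1·46 = 46 = 2 · 23.
39 is a primitive root mod 94 iff 39^(φ(94)/q) ≢ 1 for every prime q | φ(94), i.e. q ∈ {2, 23}.
39^23 ≡ 93 (mod 94)  [q = 2: ≢ 1 ✓]
39^2 ≡ 17 (mod 94)  [q = 23: ≢ 1 ✓]
Every test exponent gives a nontrivial residue, hence 39 generates the full group.

Yes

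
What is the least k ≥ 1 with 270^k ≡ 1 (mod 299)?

66

By Lagrange's theorem, ord_299(270) divides φ(299) = φ(13·23) = (13−1)·(23−1) = 12·22 = 264 = 2^3 · 3 · 11.
Divisors of 264: 1, 2, 3, 4, 6, 8, 11, 12, 22, 24, 33, 44, 66, 88, 132, 264.
Evaluate successive powers at the divisors of 264:
270^1 ≡ 270 (mod 299)
270^2 ≡ 243 (mod 299)
270^3 ≡ 129 (mod 299)
270^4 ≡ 146 (mod 299)
270^6 ≡ 196 (mod 299)
270^8 ≡ 87 (mod 299)
270^11 ≡ 160 (mod 299)
270^12 ≡ 144 (mod 299)
270^22 ≡ 185 (mod 299)
270^24 ≡ 105 (mod 299)
270^33 ≡ 298 (mod 299)
270^44 ≡ 139 (mod 299)
270^66 ≡ 1 (mod 299) ✓
Hence ord(270) = 66.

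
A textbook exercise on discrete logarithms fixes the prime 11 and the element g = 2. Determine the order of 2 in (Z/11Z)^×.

10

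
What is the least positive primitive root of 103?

5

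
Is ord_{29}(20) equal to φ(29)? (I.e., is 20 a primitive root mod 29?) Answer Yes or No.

No

φ(29) = 29 − 1 = 28 = 2^2 · 7.
Test 20^(28/q) mod 29 for each prime factor q of 28:
20^14 ≡ 1 (mod 29)  [q = 2: ≡ 1 ✗]
20^4 ≡ 7 (mod 29)  [q = 7: ≢ 1 ✓]
Since 20^14 ≡ 1, the order of 20 divides 14 < 28, so 20 is not a primitive root.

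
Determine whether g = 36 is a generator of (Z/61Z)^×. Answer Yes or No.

No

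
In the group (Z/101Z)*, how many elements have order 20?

8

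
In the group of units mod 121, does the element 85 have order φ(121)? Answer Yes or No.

φ(121) = φ(11^2) = 11·(11−1) = 110 = 2 · 5 · 11.
An element g generates (Z/121Z)^× iff g^(110/q) ≢ 1 (mod 121) for each prime q ∈ {2, 5, 11}.
85^55 ≡ 120 (mod 121)  [q = 2: ≢ 1 ✓]
85^22 ≡ 9 (mod 121)  [q = 5: ≢ 1 ✓]
85^10 ≡ 111 (mod 121)  [q = 11: ≢ 1 ✓]
All checks pass, so 85 has order 110 and is a primitive root modulo 121.

Yes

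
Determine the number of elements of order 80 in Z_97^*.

φ(97) = 97 − 1 = 96 = 2^5 · 3.
In a cyclic group of order 96, there are φ(d) elements of order d for each divisor d of 96, and zero for non-divisors.
Since 80 ∤ 96, the count is 0.

0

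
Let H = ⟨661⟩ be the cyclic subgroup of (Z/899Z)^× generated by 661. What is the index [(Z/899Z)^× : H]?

Since 661 ∈ (Z/899Z)^×, its order divides φ(899) = φ(29·31) = (29−1)·(31−1) = 28·30 = 840 = 2^3 · 3 · 5 · 7.
Divisors of 840: 1, 2, 3, 4, 5, 6, 7, 8, 10, 12, 14, 15, 20, 21, 24, 28, 30, 35, 40, 42, 56, 60, 70, 84, 105, 120, 140, 168, 210, 280, 420, 840.
Check 661^d mod 899 for each divisor in increasing order:
661^1 ≡ 661
661^2 ≡ 7
661^3 ≡ 132
661^4 ≡ 49
661^5 ≡ 25
661^6 ≡ 343
661^7 ≡ 175
661^8 ≡ 603
661^10 ≡ 625
661^12 ≡ 779
661^14 ≡ 59
661^15 ≡ 342
661^20 ≡ 459
661^21 ≡ 436
661^24 ≡ 16
661^28 ≡ 784
661^30 ≡ 94
661^35 ≡ 552
661^40 ≡ 315
661^42 ≡ 407
661^56 ≡ 639
661^60 ≡ 745
661^70 ≡ 842
661^84 ≡ 233
661^105 ≡ 1
Thus |⟨661⟩| = ord(661) = 105.
The index is φ(899) / ord(661) = 840 / 105 = 8.

8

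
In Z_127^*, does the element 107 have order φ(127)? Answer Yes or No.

No

φ(127) = 127 − 1 = 126 = 2 · 3^2 · 7.
An element g generates (Z/127Z)^× iff g^(126/q) ≢ 1 (mod 127) for each prime q ∈ {2, 3, 7}.
107^63 ≡ 1 (mod 127)  [q = 2: ≡ 1 ✗]
107^42 ≡ 1 (mod 127)  [q = 3: ≡ 1 ✗]
107^18 ≡ 1 (mod 127)  [q = 7: ≡ 1 ✗]
Since 107^63 ≡ 1, the order of 107 divides 63 < 126, so 107 is not a primitive root.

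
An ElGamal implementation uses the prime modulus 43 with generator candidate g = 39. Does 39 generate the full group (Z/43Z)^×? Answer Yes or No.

φ(43) = 43 − 1 = 42 = 2 · 3 · 7.
It suffices to check that the order of 39 is not a proper divisor of 42: compute 39^(42/q) for q ∈ {2, 3, 7}.
39^21 ≡ 42 (mod 43)  [q = 2: ≢ 1 ✓]
39^14 ≡ 1 (mod 43)  [q = 3: ≡ 1 ✗]
39^6 ≡ 11 (mod 43)  [q = 7: ≢ 1 ✓]
The check at q = 3 fails, so 39 generates a proper subgroup.

No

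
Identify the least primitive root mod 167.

5

φ(167) = 167 − 1 = 166 = 2 · 83.
Test candidates g = 2, 3, … against the prime factors q ∈ {2, 83} of φ(167): g is a generator iff g^(166/q) ≢ 1 for every such q.
g = 2: 2^83 ≡ 1 — hits 1, so not a primitive root.
g = 3: 3^83 ≡ 1 — hits 1, so not a primitive root.
g = 4: 4^83 ≡ 1 — hits 1, so not a primitive root.
g = 5: 5^83 ≡ 166; 5^2 ≡ 25 — none is 1, so 5 is a primitive root.
Hence the least primitive root of 167 is 5.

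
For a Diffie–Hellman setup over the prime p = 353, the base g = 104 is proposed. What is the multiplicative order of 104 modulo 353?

Since 104 ∈ (Z/353Z)^×, its order divides φ(353) = 353 − 1 = 352 = 2^5 · 11.
Divisors of 352: 1, 2, 4, 8, 11, 16, 22, 32, 44, 88, 176, 352.
Check 104^d mod 353 for each divisor in increasing order:
104^1 ≡ 104
104^2 ≡ 226
104^4 ≡ 244
104^8 ≡ 232
104^11 ≡ 137
104^16 ≡ 168
104^22 ≡ 60
104^32 ≡ 337
104^44 ≡ 70
104^88 ≡ 311
104^176 ≡ 352
104^352 ≡ 1
Therefore the multiplicative order of 104 modulo 353 is 352.

352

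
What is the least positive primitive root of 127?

3

φ(127) = 127 − 1 = 126 = 2 · 3^2 · 7.
g is a primitive root iff g^(126/q) ≢ 1 (mod 127) for each prime q ∈ {2, 3, 7}.
g = 2: 2^63 ≡ 1 — hits 1, so not a primitive root.
g = 3: 3^63 ≡ 126; 3^42 ≡ 107; 3^18 ≡ 4 — none is 1, so 3 is a primitive root.
The smallest primitive root modulo 127 is 3.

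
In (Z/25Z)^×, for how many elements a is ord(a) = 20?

8

φ(25) = φ(5^2) = 5·(5−1) = 20 = 2^2 · 5.
In a cyclic group of order 20, there are φ(d) elements of order d for each divisor d of 20, and zero for non-divisors.
20 = 2^2 · 5 divides 20, and φ(20) = 8.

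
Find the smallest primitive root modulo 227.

2

φ(227) = 227 − 1 = 226 = 2 · 113.
Test candidates g = 2, 3, … against the prime factors q ∈ {2, 113} of φ(227): g is a generator iff g^(226/q) ≢ 1 for every such q.
g = 2: 2^113 ≡ 226; 2^2 ≡ 4 — none is 1, so 2 is a primitive root.
The smallest primitive root modulo 227 is 2.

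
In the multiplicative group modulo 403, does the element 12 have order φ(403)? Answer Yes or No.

No

403 = 13 · 31 is a product of two distinct odd primes, so (Z/403Z)^× ≅ (Z/13Z)^× × (Z/31Z)^× is not cyclic.
No primitive root modulo 403 exists; in particular 12 is not one.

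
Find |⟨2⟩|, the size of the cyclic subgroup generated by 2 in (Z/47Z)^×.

23

By Lagrange's theorem, ord_47(2) divides φ(47) = 47 − 1 = 46 = 2 · 23.
Divisors of 46: 1, 2, 23, 46.
Evaluate successive powers at the divisors of 46:
2^1 ≡ 2 (mod 47)
2^2 ≡ 4 (mod 47)
2^23 ≡ 1 (mod 47) ✓
The smallest such exponent is 23, so the order of 2 is 23.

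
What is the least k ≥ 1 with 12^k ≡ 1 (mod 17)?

16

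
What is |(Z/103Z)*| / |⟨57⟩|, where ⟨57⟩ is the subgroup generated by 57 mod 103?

17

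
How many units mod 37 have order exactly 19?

φ(37) = 37 − 1 = 36 = 2^2 · 3^2.
Since (Z/37Z)^× is cyclic of order 36, the number of elements of order d is φ(d) when d | 36 and 0 otherwise.
Here 36 is not a multiple of 19, so there are no elements of order 19.

0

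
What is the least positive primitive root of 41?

6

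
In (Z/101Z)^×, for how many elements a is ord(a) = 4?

2

φ(101) = 101 − 1 = 100 = 2^2 · 5^2.
In a cyclic group of order 100, there are φ(d) elements of order d for each divisor d of 100, and zero for non-divisors.
4 = 2^2 divides 100, and φ(4) = 2.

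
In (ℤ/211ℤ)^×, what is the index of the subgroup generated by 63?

ord(63) | φ(211) = 211 − 1 = 210 = 2 · 3 · 5 · 7.
Divisors of 210: 1, 2, 3, 5, 6, 7, 10, 14, 15, 21, 30, 35, 42, 70, 105, 210.
Evaluate successive powers at the divisors of 210:
63^1 ≡ 63 (mod 211)
63^2 ≡ 171 (mod 211)
63^3 ≡ 12 (mod 211)
63^5 ≡ 153 (mod 211)
63^6 ≡ 144 (mod 211)
63^7 ≡ 210 (mod 211)
63^10 ≡ 199 (mod 211)
63^14 ≡ 1 (mod 211) ✓
Thus |⟨63⟩| = ord(63) = 14.
The index is φ(211) / ord(63) = 210 / 14 = 15.

15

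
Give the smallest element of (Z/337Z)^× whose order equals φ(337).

10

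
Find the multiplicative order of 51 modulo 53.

By Lagrange's theorem, ord_53(51) divides φ(53) = 53 − 1 = 52 = 2^2 · 13.
Divisors of 52: 1, 2, 4, 13, 26, 52.
Check 51^d mod 53 for each divisor in increasing order:
51^1 ≡ 51 (mod 53)
51^2 ≡ 4 (mod 53)
51^4 ≡ 16 (mod 53)
51^13 ≡ 23 (mod 53)
51^26 ≡ 52 (mod 53)
51^52 ≡ 1 (mod 53) ✓
Therefore the multiplicative order of 51 modulo 53 is 52.

52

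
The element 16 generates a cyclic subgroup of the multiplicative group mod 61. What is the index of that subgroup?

The order of 16 must divide φ(61) = 61 − 1 = 60 = 2^2 · 3 · 5.
Divisors of 60: 1, 2, 3, 4, 5, 6, 10, 12, 15, 20, 30, 60.
Check 16^d mod 61 for each divisor in increasing order:
16^1 ≡ 16 (mod 61)
16^2 ≡ 12 (mod 61)
16^3 ≡ 9 (mod 61)
16^4 ≡ 22 (mod 61)
16^5 ≡ 47 (mod 61)
16^6 ≡ 20 (mod 61)
16^10 ≡ 13 (mod 61)
16^12 ≡ 34 (mod 61)
16^15 ≡ 1 (mod 61) ✓
So ord_61(16) = 15, hence |⟨16⟩| = 15.
[(Z/61Z)^× : ⟨16⟩] = 60/15 = 4.

4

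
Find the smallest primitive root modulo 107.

φ(107) = 107 − 1 = 106 = 2 · 53.
Test candidates g = 2, 3, … against the prime factors q ∈ {2, 53} of φ(107): g is a generator iff g^(106/q) ≢ 1 for every such q.
g = 2: 2^53 ≡ 106; 2^2 ≡ 4 — none is 1, so 2 is a primitive root.
The smallest primitive root modulo 107 is 2.

2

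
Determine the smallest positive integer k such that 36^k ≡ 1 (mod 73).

18

Since 36 ∈ (Z/73Z)^×, its order divides φ(73) = 73 − 1 = 72 = 2^3 · 3^2.
Divisors of 72: 1, 2, 3, 4, 6, 8, 9, 12, 18, 24, 36, 72.
Compute 36^d (mod 73) for the divisors d until we hit 1:
36^1 ≡ 36 (mod 73)
36^2 ≡ 55 (mod 73)
36^3 ≡ 9 (mod 73)
36^4 ≡ 32 (mod 73)
36^6 ≡ 8 (mod 73)
36^8 ≡ 2 (mod 73)
36^9 ≡ 72 (mod 73)
36^12 ≡ 64 (mod 73)
36^18 ≡ 1 (mod 73) ✓
The smallest such exponent is 18, so the order of 36 is 18.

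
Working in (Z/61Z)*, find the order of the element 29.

By Lagrange's theorem, ord_61(29) divides φ(61) = 61 − 1 = 60 = 2^2 · 3 · 5.
Divisors of 60: 1, 2, 3, 4, 5, 6, 10, 12, 15, 20, 30, 60.
Compute 29^d (mod 61) for the divisors d until we hit 1:
29^1 ≡ 29 (mod 61)
29^2 ≡ 48 (mod 61)
29^3 ≡ 50 (mod 61)
29^4 ≡ 47 (mod 61)
29^5 ≡ 21 (mod 61)
29^6 ≡ 60 (mod 61)
29^10 ≡ 14 (mod 61)
29^12 ≡ 1 (mod 61) ✓
The smallest such exponent is 12, so the order of 29 is 12.

12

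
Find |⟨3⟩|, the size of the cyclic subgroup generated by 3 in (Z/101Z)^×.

100

Since 3 ∈ (Z/101Z)^×, its order divides φ(101) = 101 − 1 = 100 = 2^2 · 5^2.
Divisors of 100: 1, 2, 4, 5, 10, 20, 25, 50, 100.
Compute 3^d (mod 101) for the divisors d until we hit 1:
3^1 ≡ 3 (mod 101)
3^2 ≡ 9 (mod 101)
3^4 ≡ 81 (mod 101)
3^5 ≡ 41 (mod 101)
3^10 ≡ 65 (mod 101)
3^20 ≡ 84 (mod 101)
3^25 ≡ 10 (mod 101)
3^50 ≡ 100 (mod 101)
3^100 ≡ 1 (mod 101) ✓
Therefore the multiplicative order of 3 modulo 101 is 100.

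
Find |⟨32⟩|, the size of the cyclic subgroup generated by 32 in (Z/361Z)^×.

342

The order of 32 must divide φ(361) = φ(19^2) = 19·(19−1) = 342 = 2 · 3^2 · 19.
Divisors of 342: 1, 2, 3, 6, 9, 18, 19, 38, 57, 114, 171, 342.
Evaluate successive powers at the divisors of 342:
32^1 ≡ 32
32^2 ≡ 302
32^3 ≡ 278
32^6 ≡ 30
32^9 ≡ 37
32^18 ≡ 286
32^19 ≡ 127
32^38 ≡ 245
32^57 ≡ 69
32^114 ≡ 68
32^171 ≡ 360
32^342 ≡ 1
The smallest such exponent is 342, so the order of 32 is 342.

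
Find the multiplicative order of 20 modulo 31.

15

ord(20) | φ(31) = 31 − 1 = 30 = 2 · 3 · 5.
Divisors of 30: 1, 2, 3, 5, 6, 10, 15, 30.
Check 20^d mod 31 for each divisor in increasing order:
20^1 ≡ 20 (mod 31)
20^2 ≡ 28 (mod 31)
20^3 ≡ 2 (mod 31)
20^5 ≡ 25 (mod 31)
20^6 ≡ 4 (mod 31)
20^10 ≡ 5 (mod 31)
20^15 ≡ 1 (mod 31) ✓
The smallest such exponent is 15, so the order of 20 is 15.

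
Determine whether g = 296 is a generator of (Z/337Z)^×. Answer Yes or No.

No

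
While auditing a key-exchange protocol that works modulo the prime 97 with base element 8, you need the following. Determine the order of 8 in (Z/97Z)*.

Since 8 ∈ (Z/97Z)^×, its order divides φ(97) = 97 − 1 = 96 = 2^5 · 3.
Divisors of 96: 1, 2, 3, 4, 6, 8, 12, 16, 24, 32, 48, 96.
Evaluate successive powers at the divisors of 96:
8^1 ≡ 8 (mod 97)
8^2 ≡ 64 (mod 97)
8^3 ≡ 27 (mod 97)
8^4 ≡ 22 (mod 97)
8^6 ≡ 50 (mod 97)
8^8 ≡ 96 (mod 97)
8^12 ≡ 75 (mod 97)
8^16 ≡ 1 (mod 97) ✓
The smallest such exponent is 16, so the order of 8 is 16.

16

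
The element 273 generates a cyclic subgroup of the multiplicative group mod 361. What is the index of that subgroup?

6

ord(273) | φ(361) = φ(19^2) = 19·(19−1) = 342 = 2 · 3^2 · 19.
Divisors of 342: 1, 2, 3, 6, 9, 18, 19, 38, 57, 114, 171, 342.
Check 273^d mod 361 for each divisor in increasing order:
273^1 ≡ 273 (mod 361)
273^2 ≡ 163 (mod 361)
273^3 ≡ 96 (mod 361)
273^6 ≡ 191 (mod 361)
273^9 ≡ 286 (mod 361)
273^18 ≡ 210 (mod 361)
273^19 ≡ 292 (mod 361)
273^38 ≡ 68 (mod 361)
273^57 ≡ 1 (mod 361) ✓
Thus |⟨273⟩| = ord(273) = 57.
Index = |(Z/361Z)^×| / |⟨273⟩| = 342 / 57 = 6.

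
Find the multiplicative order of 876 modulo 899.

70

ord(876) | φ(899) = φ(29·31) = (29−1)·(31−1) = 28·30 = 840 = 2^3 · 3 · 5 · 7.
Divisors of 840: 1, 2, 3, 4, 5, 6, 7, 8, 10, 12, 14, 15, 20, 21, 24, 28, 30, 35, 40, 42, 56, 60, 70, 84, 105, 120, 140, 168, 210, 280, 420, 840.
Check 876^d mod 899 for each divisor in increasing order:
876^1 ≡ 876
876^2 ≡ 529
876^3 ≡ 419
876^4 ≡ 252
876^5 ≡ 497
876^6 ≡ 256
876^7 ≡ 405
876^8 ≡ 574
876^10 ≡ 683
876^12 ≡ 808
876^14 ≡ 407
876^15 ≡ 528
876^20 ≡ 807
876^21 ≡ 318
876^24 ≡ 190
876^28 ≡ 233
876^30 ≡ 94
876^35 ≡ 869
876^40 ≡ 373
876^42 ≡ 436
876^56 ≡ 349
876^60 ≡ 745
876^70 ≡ 1
Hence ord(876) = 70.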